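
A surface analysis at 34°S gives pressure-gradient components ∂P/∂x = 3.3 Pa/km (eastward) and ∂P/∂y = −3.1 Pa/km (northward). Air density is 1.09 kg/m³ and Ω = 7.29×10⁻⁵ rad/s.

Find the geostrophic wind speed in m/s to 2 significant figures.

Coriolis parameter at 34°S:
f = 2Ω sin φ = 2 × 7.29×10⁻⁵ × sin 34° = 8.15×10⁻⁵ s⁻¹
In the Southern Hemisphere f is negative: f = −8.15×10⁻⁵ s⁻¹.
Component geostrophic relations (x east, y north):
u_g = −(1/(fρ)) ∂P/∂y,  v_g = (1/(fρ)) ∂P/∂x
u_g = −(−3.1×10⁻³)/(−8.15×10⁻⁵ × 1.09) = −34.9 m/s;  v_g = (3.3×10⁻³)/(−8.15×10⁻⁵ × 1.09) = −37.1 m/s
|V_g| = √(u_g² + v_g²) = 50.9 m/s

51 m/s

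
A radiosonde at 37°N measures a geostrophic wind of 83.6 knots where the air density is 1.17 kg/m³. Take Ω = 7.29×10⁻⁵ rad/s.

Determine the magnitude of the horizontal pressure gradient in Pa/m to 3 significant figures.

4.42×10⁻³ Pa/m

Coriolis parameter at 37°N:
f = 2Ω sin φ = 2 × 7.29×10⁻⁵ × sin 37° = 8.77×10⁻⁵ s⁻¹
Wind speed in SI: 83.6 knots = 43.0 m/s
Geostrophic balance rearranged: |∂P/∂n| = f ρ V_g
|∂P/∂n| = 8.77×10⁻⁵ × 1.17 × 43.0 = 4.42×10⁻³ Pa/m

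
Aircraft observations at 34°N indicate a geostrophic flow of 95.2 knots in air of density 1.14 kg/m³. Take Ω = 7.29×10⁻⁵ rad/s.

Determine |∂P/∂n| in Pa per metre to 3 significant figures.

4.55×10⁻³ Pa/m

Coriolis parameter at 34°N:
f = 2Ω sin φ = 2 × 7.29×10⁻⁵ × sin 34° = 8.15×10⁻⁵ s⁻¹
Wind speed in SI: 95.2 knots = 49.0 m/s
Geostrophic balance rearranged: |∂P/∂n| = f ρ V_g
|∂P/∂n| = 8.15×10⁻⁵ × 1.14 × 49.0 = 4.55×10⁻³ Pa/m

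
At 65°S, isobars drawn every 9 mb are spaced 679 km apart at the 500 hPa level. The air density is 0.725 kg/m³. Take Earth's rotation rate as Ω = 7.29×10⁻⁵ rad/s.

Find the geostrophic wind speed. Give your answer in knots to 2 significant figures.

Coriolis parameter at 65°S:
f = 2Ω sin φ = 2 × 7.29×10⁻⁵ × sin 65° = 1.32×10⁻⁴ s⁻¹
Pressure gradient: |∂P/∂n| = 900 Pa / 679000 m = 1.33×10⁻³ Pa/m
Geostrophic balance (pressure-gradient force = Coriolis force):
V_g = (1/(fρ)) |∂P/∂n| = 1.33×10⁻³ / (1.32×10⁻⁴ × 0.725) = 13.8 m/s
Converting: 13.8 m/s × 1.944 = 27 knots

27 knots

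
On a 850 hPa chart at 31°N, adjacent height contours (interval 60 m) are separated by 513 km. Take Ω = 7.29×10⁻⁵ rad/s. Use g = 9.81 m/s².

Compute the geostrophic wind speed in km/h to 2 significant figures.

55 km/h

Coriolis parameter at 31°N:
f = 2Ω sin φ = 2 × 7.29×10⁻⁵ × sin 31° = 7.51×10⁻⁵ s⁻¹
Height gradient: |∂Z/∂n| = 60 m / 513000 m = 1.17×10⁻⁴
On a pressure surface, geostrophic balance gives V_g = (g/f)|∂Z/∂n|:
V_g = 9.81 × 1.17×10⁻⁴ / 7.51×10⁻⁵ = 15.3 m/s
Converting: 15.3 m/s × 3.6 = 55 km/h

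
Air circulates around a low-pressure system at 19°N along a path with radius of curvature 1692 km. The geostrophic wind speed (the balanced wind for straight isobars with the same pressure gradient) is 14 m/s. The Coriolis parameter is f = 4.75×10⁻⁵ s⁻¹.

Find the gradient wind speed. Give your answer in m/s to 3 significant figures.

Around a low, centrifugal force acts outward with Coriolis, so pressure-gradient force balances both:
(1/ρ)|∂P/∂n| = fV + V²/R  →  V² + fR·V − fR·V_g = 0
With fR = 4.75×10⁻⁵ × 1692×10³ m = 80.4 m/s:
V = [−fR + √((fR)² + 4 fR V_g)]/2 = [−80.4 + √(80.4² + 4×80.4×14)]/2 = 12.2 m/s
Subgeostrophic (V < V_g = 14 m/s), as expected around a low.

12.2 m/s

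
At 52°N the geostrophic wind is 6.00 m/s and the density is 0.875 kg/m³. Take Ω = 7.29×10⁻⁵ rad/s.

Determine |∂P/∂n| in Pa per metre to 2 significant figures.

Coriolis parameter at 52°N:
f = 2Ω sin φ = 2 × 7.29×10⁻⁵ × sin 52° = 1.15×10⁻⁴ s⁻¹
Geostrophic balance rearranged: |∂P/∂n| = f ρ V_g
|∂P/∂n| = 1.15×10⁻⁴ × 0.875 × 6.00 = 6.03×10⁻⁴ Pa/m

6.0×10⁻⁴ Pa/m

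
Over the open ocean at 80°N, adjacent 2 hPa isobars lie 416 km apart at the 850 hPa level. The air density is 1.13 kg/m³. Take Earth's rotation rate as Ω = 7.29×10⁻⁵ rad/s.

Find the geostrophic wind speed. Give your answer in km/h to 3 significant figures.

Coriolis parameter at 80°N:
f = 2Ω sin φ = 2 × 7.29×10⁻⁵ × sin 80° = 1.44×10⁻⁴ s⁻¹
Pressure gradient: |∂P/∂n| = 200 Pa / 416000 m = 4.81×10⁻⁴ Pa/m
Geostrophic balance (pressure-gradient force = Coriolis force):
V_g = (1/(fρ)) |∂P/∂n| = 4.81×10⁻⁴ / (1.44×10⁻⁴ × 1.13) = 2.96 m/s
Converting: 2.96 m/s × 3.6 = 10.7 km/h

10.7 km/h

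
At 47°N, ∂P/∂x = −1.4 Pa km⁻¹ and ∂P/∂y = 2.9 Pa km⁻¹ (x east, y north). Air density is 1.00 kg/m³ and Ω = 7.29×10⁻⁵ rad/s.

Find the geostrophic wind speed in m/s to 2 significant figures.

30 m/s

Coriolis parameter at 47°N:
f = 2Ω sin φ = 2 × 7.29×10⁻⁵ × sin 47° = 1.07×10⁻⁴ s⁻¹
Component geostrophic relations (x east, y north):
u_g = −(1/(fρ)) ∂P/∂y,  v_g = (1/(fρ)) ∂P/∂x
u_g = −(2.9×10⁻³)/(1.07×10⁻⁴ × 1.00) = −27.2 m/s;  v_g = (−1.4×10⁻³)/(1.07×10⁻⁴ × 1.00) = −13.1 m/s
|V_g| = √(u_g² + v_g²) = 30.2 m/s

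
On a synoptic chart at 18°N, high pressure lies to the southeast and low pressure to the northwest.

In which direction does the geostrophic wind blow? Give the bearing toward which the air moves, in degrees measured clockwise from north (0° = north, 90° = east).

The pressure-gradient force points toward the northwest (bearing 315°).
Geostrophic balance: in the Northern Hemisphere the Coriolis force deflects motion to the right, so the geostrophic wind blows 90° to the right of the pressure-gradient force (low pressure on the left).
Rotating 315° by 90° clockwise gives 045° — the wind blows toward the northeast.

045°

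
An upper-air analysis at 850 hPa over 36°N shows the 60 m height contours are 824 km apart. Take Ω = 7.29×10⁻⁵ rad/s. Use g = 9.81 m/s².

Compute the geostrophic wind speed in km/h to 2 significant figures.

30 km/h

Coriolis parameter at 36°N:
f = 2Ω sin φ = 2 × 7.29×10⁻⁵ × sin 36° = 8.57×10⁻⁵ s⁻¹
Height gradient: |∂Z/∂n| = 60 m / 824000 m = 7.28×10⁻⁵
On a pressure surface, geostrophic balance gives V_g = (g/f)|∂Z/∂n|:
V_g = 9.81 × 7.28×10⁻⁵ / 8.57×10⁻⁵ = 8.34 m/s
Converting: 8.34 m/s × 3.6 = 30 km/h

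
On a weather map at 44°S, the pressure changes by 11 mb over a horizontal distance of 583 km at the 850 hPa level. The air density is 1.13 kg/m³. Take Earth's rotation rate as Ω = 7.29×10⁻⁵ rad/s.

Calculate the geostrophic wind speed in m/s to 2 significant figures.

16 m/s

Coriolis parameter at 44°S:
f = 2Ω sin φ = 2 × 7.29×10⁻⁵ × sin 44° = 1.01×10⁻⁴ s⁻¹
Pressure gradient: |∂P/∂n| = 1100 Pa / 583000 m = 1.89×10⁻³ Pa/m
Geostrophic balance (pressure-gradient force = Coriolis force):
V_g = (1/(fρ)) |∂P/∂n| = 1.89×10⁻³ / (1.01×10⁻⁴ × 1.13) = 16.5 m/s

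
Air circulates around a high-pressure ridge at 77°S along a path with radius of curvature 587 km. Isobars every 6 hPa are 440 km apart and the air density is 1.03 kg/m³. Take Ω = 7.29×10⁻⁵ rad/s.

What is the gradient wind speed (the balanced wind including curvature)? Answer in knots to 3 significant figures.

Coriolis parameter at 77°S:
f = 2Ω sin φ = 2 × 7.29×10⁻⁵ × sin 77° = 1.42×10⁻⁴ s⁻¹
Pressure gradient: |∂P/∂n| = 600 Pa / 440000 m = 1.36×10⁻³ Pa/m
Geostrophic speed: V_g = |∂P/∂n|/(fρ) = 1.36×10⁻³/(1.42×10⁻⁴ × 1.03) = 9.32 m/s
Around a high, pressure-gradient force acts outward with centrifugal, so Coriolis balances both:
fV = (1/ρ)|∂P/∂n| + V²/R  →  V² − fR·V + fR·V_g = 0
With fR = 1.42×10⁻⁴ × 587×10³ m = 83.4 m/s:
V = [fR − √((fR)² − 4 fR V_g)]/2 = [83.4 − √(83.4² − 4×83.4×9.32)]/2 = 10.7 m/s
Supergeostrophic (V > V_g = 9.32 m/s), as expected around a high.
Converting: 10.7 m/s × 1.944 = 20.8 knots

20.8 knots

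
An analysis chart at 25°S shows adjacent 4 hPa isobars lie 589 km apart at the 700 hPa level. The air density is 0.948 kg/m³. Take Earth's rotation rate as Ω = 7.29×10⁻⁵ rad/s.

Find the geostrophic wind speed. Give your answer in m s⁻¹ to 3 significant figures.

11.6 m s⁻¹

Coriolis parameter at 25°S:
f = 2Ω sin φ = 2 × 7.29×10⁻⁵ × sin 25° = 6.16×10⁻⁵ s⁻¹
Pressure gradient: |∂P/∂n| = 400 Pa / 589000 m = 6.79×10⁻⁴ Pa/m
Geostrophic balance (pressure-gradient force = Coriolis force):
V_g = (1/(fρ)) |∂P/∂n| = 6.79×10⁻⁴ / (6.16×10⁻⁵ × 0.948) = 11.6 m/s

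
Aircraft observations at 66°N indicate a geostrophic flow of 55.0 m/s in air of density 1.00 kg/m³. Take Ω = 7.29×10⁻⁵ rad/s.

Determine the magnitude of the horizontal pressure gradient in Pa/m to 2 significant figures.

Coriolis parameter at 66°N:
f = 2Ω sin φ = 2 × 7.29×10⁻⁵ × sin 66° = 1.33×10⁻⁴ s⁻¹
Geostrophic balance rearranged: |∂P/∂n| = f ρ V_g
|∂P/∂n| = 1.33×10⁻⁴ × 1.00 × 55.0 = 7.33×10⁻³ Pa/m

7.3×10⁻³ Pa/m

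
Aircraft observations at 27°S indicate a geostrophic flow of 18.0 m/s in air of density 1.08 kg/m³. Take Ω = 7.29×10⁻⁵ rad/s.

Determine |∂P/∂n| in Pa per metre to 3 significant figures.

Coriolis parameter at 27°S:
f = 2Ω sin φ = 2 × 7.29×10⁻⁵ × sin 27° = 6.62×10⁻⁵ s⁻¹
Geostrophic balance rearranged: |∂P/∂n| = f ρ V_g
|∂P/∂n| = 6.62×10⁻⁵ × 1.08 × 18.0 = 1.29×10⁻³ Pa/m

1.29×10⁻³ Pa/m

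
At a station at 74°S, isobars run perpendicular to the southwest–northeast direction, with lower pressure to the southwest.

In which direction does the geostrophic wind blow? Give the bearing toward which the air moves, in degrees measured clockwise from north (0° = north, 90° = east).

135°

The pressure-gradient force points toward the southwest (bearing 225°).
Geostrophic balance: in the Southern Hemisphere the Coriolis force deflects motion to the left, so the geostrophic wind blows 90° to the left of the pressure-gradient force (low pressure on the right).
Rotating 225° by 90° counterclockwise gives 135° — the wind blows toward the southeast.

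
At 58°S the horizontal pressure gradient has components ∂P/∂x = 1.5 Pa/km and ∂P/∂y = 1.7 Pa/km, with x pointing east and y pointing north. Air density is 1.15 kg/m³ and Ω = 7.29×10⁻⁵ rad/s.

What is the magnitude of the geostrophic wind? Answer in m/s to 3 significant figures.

15.9 m/s

Coriolis parameter at 58°S:
f = 2Ω sin φ = 2 × 7.29×10⁻⁵ × sin 58° = 1.24×10⁻⁴ s⁻¹
In the Southern Hemisphere f is negative: f = −1.24×10⁻⁴ s⁻¹.
Component geostrophic relations (x east, y north):
u_g = −(1/(fρ)) ∂P/∂y,  v_g = (1/(fρ)) ∂P/∂x
u_g = −(1.7×10⁻³)/(−1.24×10⁻⁴ × 1.15) = 12.0 m/s;  v_g = (1.5×10⁻³)/(−1.24×10⁻⁴ × 1.15) = −10.5 m/s
|V_g| = √(u_g² + v_g²) = 15.9 m/s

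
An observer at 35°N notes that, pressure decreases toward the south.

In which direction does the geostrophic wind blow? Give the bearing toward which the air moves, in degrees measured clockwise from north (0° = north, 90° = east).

270°

The pressure-gradient force points toward the south (bearing 180°).
Geostrophic balance: in the Northern Hemisphere the Coriolis force deflects motion to the right, so the geostrophic wind blows 90° to the right of the pressure-gradient force (low pressure on the left).
Rotating 180° by 90° clockwise gives 270° — the wind blows toward the west.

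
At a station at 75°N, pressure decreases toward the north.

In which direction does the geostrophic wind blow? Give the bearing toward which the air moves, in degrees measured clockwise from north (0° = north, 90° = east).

090°

The pressure-gradient force points toward the north (bearing 000°).
Geostrophic balance: in the Northern Hemisphere the Coriolis force deflects motion to the right, so the geostrophic wind blows 90° to the right of the pressure-gradient force (low pressure on the left).
Rotating 000° by 90° clockwise gives 090° — the wind blows toward the east.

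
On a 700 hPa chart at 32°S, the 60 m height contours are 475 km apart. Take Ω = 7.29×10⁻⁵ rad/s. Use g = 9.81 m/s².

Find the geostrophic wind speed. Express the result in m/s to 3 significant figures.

16.0 m/s

Coriolis parameter at 32°S:
f = 2Ω sin φ = 2 × 7.29×10⁻⁵ × sin 32° = 7.73×10⁻⁵ s⁻¹
Height gradient: |∂Z/∂n| = 60 m / 475000 m = 1.26×10⁻⁴
On a pressure surface, geostrophic balance gives V_g = (g/f)|∂Z/∂n|:
V_g = 9.81 × 1.26×10⁻⁴ / 7.73×10⁻⁵ = 16.0 m/s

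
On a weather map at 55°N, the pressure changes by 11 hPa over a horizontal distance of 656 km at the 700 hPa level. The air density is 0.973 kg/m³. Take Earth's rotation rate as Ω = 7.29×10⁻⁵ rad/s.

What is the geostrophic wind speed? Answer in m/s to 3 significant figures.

Coriolis parameter at 55°N:
f = 2Ω sin φ = 2 × 7.29×10⁻⁵ × sin 55° = 1.19×10⁻⁴ s⁻¹
Pressure gradient: |∂P/∂n| = 1100 Pa / 656000 m = 1.68×10⁻³ Pa/m
Geostrophic balance (pressure-gradient force = Coriolis force):
V_g = (1/(fρ)) |∂P/∂n| = 1.68×10⁻³ / (1.19×10⁻⁴ × 0.973) = 14.4 m/s

14.4 m/s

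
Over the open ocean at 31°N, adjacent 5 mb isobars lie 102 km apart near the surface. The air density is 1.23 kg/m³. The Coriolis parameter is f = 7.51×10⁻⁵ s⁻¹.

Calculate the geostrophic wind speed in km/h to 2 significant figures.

Pressure gradient: |∂P/∂n| = 500 Pa / 102000 m = 4.90×10⁻³ Pa/m
Geostrophic balance (pressure-gradient force = Coriolis force):
V_g = (1/(fρ)) |∂P/∂n| = 4.90×10⁻³ / (7.51×10⁻⁵ × 1.23) = 53.1 m/s
Converting: 53.1 m/s × 3.6 = 190 km/h

190 km/h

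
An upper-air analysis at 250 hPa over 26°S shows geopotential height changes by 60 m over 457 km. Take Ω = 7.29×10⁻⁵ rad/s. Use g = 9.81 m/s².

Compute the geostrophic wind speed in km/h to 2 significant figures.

Coriolis parameter at 26°S:
f = 2Ω sin φ = 2 × 7.29×10⁻⁵ × sin 26° = 6.39×10⁻⁵ s⁻¹
Height gradient: |∂Z/∂n| = 60 m / 457000 m = 1.31×10⁻⁴
On a pressure surface, geostrophic balance gives V_g = (g/f)|∂Z/∂n|:
V_g = 9.81 × 1.31×10⁻⁴ / 6.39×10⁻⁵ = 20.2 m/s
Converting: 20.2 m/s × 3.6 = 73 km/h

73 km/h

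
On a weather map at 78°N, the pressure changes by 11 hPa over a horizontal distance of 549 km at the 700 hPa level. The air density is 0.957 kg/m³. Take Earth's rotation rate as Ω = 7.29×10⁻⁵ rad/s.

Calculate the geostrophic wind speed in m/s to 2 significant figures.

15 m/s

Coriolis parameter at 78°N:
f = 2Ω sin φ = 2 × 7.29×10⁻⁵ × sin 78° = 1.43×10⁻⁴ s⁻¹
Pressure gradient: |∂P/∂n| = 1100 Pa / 549000 m = 2.00×10⁻³ Pa/m
Geostrophic balance (pressure-gradient force = Coriolis force):
V_g = (1/(fρ)) |∂P/∂n| = 2.00×10⁻³ / (1.43×10⁻⁴ × 0.957) = 14.7 m/s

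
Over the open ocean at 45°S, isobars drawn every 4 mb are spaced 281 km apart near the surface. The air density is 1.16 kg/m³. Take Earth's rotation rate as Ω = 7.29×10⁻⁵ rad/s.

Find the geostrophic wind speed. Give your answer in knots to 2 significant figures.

23 knots

Coriolis parameter at 45°S:
f = 2Ω sin φ = 2 × 7.29×10⁻⁵ × sin 45° = 1.03×10⁻⁴ s⁻¹
Pressure gradient: |∂P/∂n| = 400 Pa / 281000 m = 1.42×10⁻³ Pa/m
Geostrophic balance (pressure-gradient force = Coriolis force):
V_g = (1/(fρ)) |∂P/∂n| = 1.42×10⁻³ / (1.03×10⁻⁴ × 1.16) = 11.9 m/s
Converting: 11.9 m/s × 1.944 = 23 knots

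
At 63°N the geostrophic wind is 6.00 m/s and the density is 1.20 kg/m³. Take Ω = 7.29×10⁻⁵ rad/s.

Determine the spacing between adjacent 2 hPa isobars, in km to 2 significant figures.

210 km

Coriolis parameter at 63°N:
f = 2Ω sin φ = 2 × 7.29×10⁻⁵ × sin 63° = 1.30×10⁻⁴ s⁻¹
Geostrophic balance rearranged: |∂P/∂n| = f ρ V_g
|∂P/∂n| = 1.30×10⁻⁴ × 1.20 × 6.00 = 9.35×10⁻⁴ Pa/m
Isobar spacing: Δn = ΔP/|∂P/∂n| = 200 Pa / 9.35×10⁻⁴ Pa/m = 213825 m ≈ 210 km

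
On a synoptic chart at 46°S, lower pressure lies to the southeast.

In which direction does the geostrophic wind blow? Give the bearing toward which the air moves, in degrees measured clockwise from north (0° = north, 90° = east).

The pressure-gradient force points toward the southeast (bearing 135°).
Geostrophic balance: in the Southern Hemisphere the Coriolis force deflects motion to the left, so the geostrophic wind blows 90° to the left of the pressure-gradient force (low pressure on the right).
Rotating 135° by 90° counterclockwise gives 045° — the wind blows toward the northeast.

045°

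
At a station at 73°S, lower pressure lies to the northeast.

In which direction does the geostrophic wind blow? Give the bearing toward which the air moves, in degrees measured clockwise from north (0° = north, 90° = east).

The pressure-gradient force points toward the northeast (bearing 045°).
Geostrophic balance: in the Southern Hemisphere the Coriolis force deflects motion to the left, so the geostrophic wind blows 90° to the left of the pressure-gradient force (low pressure on the right).
Rotating 045° by 90° counterclockwise gives 315° — the wind blows toward the northwest.

315°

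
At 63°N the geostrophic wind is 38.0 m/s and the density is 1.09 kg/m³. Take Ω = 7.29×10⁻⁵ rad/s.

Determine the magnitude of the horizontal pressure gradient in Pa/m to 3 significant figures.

5.38×10⁻³ Pa/m

Coriolis parameter at 63°N:
f = 2Ω sin φ = 2 × 7.29×10⁻⁵ × sin 63° = 1.30×10⁻⁴ s⁻¹
Geostrophic balance rearranged: |∂P/∂n| = f ρ V_g
|∂P/∂n| = 1.30×10⁻⁴ × 1.09 × 38.0 = 5.38×10⁻³ Pa/m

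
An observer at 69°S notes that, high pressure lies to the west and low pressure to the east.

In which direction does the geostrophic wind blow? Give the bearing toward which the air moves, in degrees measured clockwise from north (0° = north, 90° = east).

The pressure-gradient force points toward the east (bearing 090°).
Geostrophic balance: in the Southern Hemisphere the Coriolis force deflects motion to the left, so the geostrophic wind blows 90° to the left of the pressure-gradient force (low pressure on the right).
Rotating 090° by 90° counterclockwise gives 000° — the wind blows toward the north.

000°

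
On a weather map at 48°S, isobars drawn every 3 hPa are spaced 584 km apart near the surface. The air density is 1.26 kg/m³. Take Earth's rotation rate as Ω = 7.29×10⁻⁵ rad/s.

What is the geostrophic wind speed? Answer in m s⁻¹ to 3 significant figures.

Coriolis parameter at 48°S:
f = 2Ω sin φ = 2 × 7.29×10⁻⁵ × sin 48° = 1.08×10⁻⁴ s⁻¹
Pressure gradient: |∂P/∂n| = 300 Pa / 584000 m = 5.14×10⁻⁴ Pa/m
Geostrophic balance (pressure-gradient force = Coriolis force):
V_g = (1/(fρ)) |∂P/∂n| = 5.14×10⁻⁴ / (1.08×10⁻⁴ × 1.26) = 3.76 m/s

3.76 m s⁻¹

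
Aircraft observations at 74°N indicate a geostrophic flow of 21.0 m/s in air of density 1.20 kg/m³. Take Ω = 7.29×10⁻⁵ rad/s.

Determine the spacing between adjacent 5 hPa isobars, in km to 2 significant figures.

140 km

Coriolis parameter at 74°N:
f = 2Ω sin φ = 2 × 7.29×10⁻⁵ × sin 74° = 1.40×10⁻⁴ s⁻¹
Geostrophic balance rearranged: |∂P/∂n| = f ρ V_g
|∂P/∂n| = 1.40×10⁻⁴ × 1.20 × 21.0 = 3.53×10⁻³ Pa/m
Isobar spacing: Δn = ΔP/|∂P/∂n| = 500 Pa / 3.53×10⁻³ Pa/m = 141570 m ≈ 140 km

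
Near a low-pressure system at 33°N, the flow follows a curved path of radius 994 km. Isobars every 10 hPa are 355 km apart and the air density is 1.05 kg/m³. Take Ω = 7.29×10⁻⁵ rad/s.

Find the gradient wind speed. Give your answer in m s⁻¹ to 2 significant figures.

Coriolis parameter at 33°N:
f = 2Ω sin φ = 2 × 7.29×10⁻⁵ × sin 33° = 7.94×10⁻⁵ s⁻¹
Pressure gradient: |∂P/∂n| = 1000 Pa / 355000 m = 2.82×10⁻³ Pa/m
Geostrophic speed: V_g = |∂P/∂n|/(fρ) = 2.82×10⁻³/(7.94×10⁻⁵ × 1.05) = 33.8 m/s
Around a low, centrifugal force acts outward with Coriolis, so pressure-gradient force balances both:
(1/ρ)|∂P/∂n| = fV + V²/R  →  V² + fR·V − fR·V_g = 0
With fR = 7.94×10⁻⁵ × 994×10³ m = 78.9 m/s:
V = [−fR + √((fR)² + 4 fR V_g)]/2 = [−78.9 + √(78.9² + 4×78.9×33.8)]/2 = 25.5 m/s
Subgeostrophic (V < V_g = 33.8 m/s), as expected around a low.

26 m s⁻¹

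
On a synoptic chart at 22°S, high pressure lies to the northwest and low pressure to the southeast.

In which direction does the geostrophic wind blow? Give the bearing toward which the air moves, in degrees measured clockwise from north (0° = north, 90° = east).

The pressure-gradient force points toward the southeast (bearing 135°).
Geostrophic balance: in the Southern Hemisphere the Coriolis force deflects motion to the left, so the geostrophic wind blows 90° to the left of the pressure-gradient force (low pressure on the right).
Rotating 135° by 90° counterclockwise gives 045° — the wind blows toward the northeast.

045°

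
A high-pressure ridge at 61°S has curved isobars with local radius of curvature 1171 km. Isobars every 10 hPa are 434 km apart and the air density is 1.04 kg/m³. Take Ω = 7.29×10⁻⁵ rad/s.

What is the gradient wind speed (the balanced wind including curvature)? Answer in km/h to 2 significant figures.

Coriolis parameter at 61°S:
f = 2Ω sin φ = 2 × 7.29×10⁻⁵ × sin 61° = 1.28×10⁻⁴ s⁻¹
Pressure gradient: |∂P/∂n| = 1000 Pa / 434000 m = 2.30×10⁻³ Pa/m
Geostrophic speed: V_g = |∂P/∂n|/(fρ) = 2.30×10⁻³/(1.28×10⁻⁴ × 1.04) = 17.4 m/s
Around a high, pressure-gradient force acts outward with centrifugal, so Coriolis balances both:
fV = (1/ρ)|∂P/∂n| + V²/R  →  V² − fR·V + fR·V_g = 0
With fR = 1.28×10⁻⁴ × 1171×10³ m = 149 m/s:
V = [fR − √((fR)² − 4 fR V_g)]/2 = [149 − √(149² − 4×149×17.4)]/2 = 20.1 m/s
Supergeostrophic (V > V_g = 17.4 m/s), as expected around a high.
Converting: 20.1 m/s × 3.6 = 72 km/h

72 km/h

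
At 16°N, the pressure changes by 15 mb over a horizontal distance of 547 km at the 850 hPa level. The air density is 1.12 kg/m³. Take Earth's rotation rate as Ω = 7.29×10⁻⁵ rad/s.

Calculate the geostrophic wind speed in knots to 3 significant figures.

118 knots

Coriolis parameter at 16°N:
f = 2Ω sin φ = 2 × 7.29×10⁻⁵ × sin 16° = 4.02×10⁻⁵ s⁻¹
Pressure gradient: |∂P/∂n| = 1500 Pa / 547000 m = 2.74×10⁻³ Pa/m
Geostrophic balance (pressure-gradient force = Coriolis force):
V_g = (1/(fρ)) |∂P/∂n| = 2.74×10⁻³ / (4.02×10⁻⁵ × 1.12) = 60.9 m/s
Converting: 60.9 m/s × 1.944 = 118 knots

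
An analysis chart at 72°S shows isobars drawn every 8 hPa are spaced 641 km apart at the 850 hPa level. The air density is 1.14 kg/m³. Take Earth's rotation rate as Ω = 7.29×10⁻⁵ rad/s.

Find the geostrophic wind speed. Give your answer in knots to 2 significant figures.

Coriolis parameter at 72°S:
f = 2Ω sin φ = 2 × 7.29×10⁻⁵ × sin 72° = 1.39×10⁻⁴ s⁻¹
Pressure gradient: |∂P/∂n| = 800 Pa / 641000 m = 1.25×10⁻³ Pa/m
Geostrophic balance (pressure-gradient force = Coriolis force):
V_g = (1/(fρ)) |∂P/∂n| = 1.25×10⁻³ / (1.39×10⁻⁴ × 1.14) = 7.90 m/s
Converting: 7.90 m/s × 1.944 = 15 knots

15 knots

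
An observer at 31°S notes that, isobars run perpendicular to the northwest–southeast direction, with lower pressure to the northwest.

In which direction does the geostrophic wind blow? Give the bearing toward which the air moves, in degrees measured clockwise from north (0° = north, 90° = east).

225°

The pressure-gradient force points toward the northwest (bearing 315°).
Geostrophic balance: in the Southern Hemisphere the Coriolis force deflects motion to the left, so the geostrophic wind blows 90° to the left of the pressure-gradient force (low pressure on the right).
Rotating 315° by 90° counterclockwise gives 225° — the wind blows toward the southwest.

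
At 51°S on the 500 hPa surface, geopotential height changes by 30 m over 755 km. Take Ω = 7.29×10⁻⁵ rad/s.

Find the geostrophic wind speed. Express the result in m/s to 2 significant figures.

Coriolis parameter at 51°S:
f = 2Ω sin φ = 2 × 7.29×10⁻⁵ × sin 51° = 1.13×10⁻⁴ s⁻¹
Height gradient: |∂Z/∂n| = 30 m / 755000 m = 3.97×10⁻⁵
On a pressure surface, geostrophic balance gives V_g = (g/f)|∂Z/∂n|:
V_g = 9.81 × 3.97×10⁻⁵ / 1.13×10⁻⁴ = 3.44 m/s

3.4 m/s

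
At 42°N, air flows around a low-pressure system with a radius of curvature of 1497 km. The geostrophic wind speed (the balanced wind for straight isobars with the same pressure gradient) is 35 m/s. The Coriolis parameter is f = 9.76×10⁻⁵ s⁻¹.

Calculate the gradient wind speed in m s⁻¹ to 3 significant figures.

Around a low, centrifugal force acts outward with Coriolis, so pressure-gradient force balances both:
(1/ρ)|∂P/∂n| = fV + V²/R  →  V² + fR·V − fR·V_g = 0
With fR = 9.76×10⁻⁵ × 1497×10³ m = 146 m/s:
V = [−fR + √((fR)² + 4 fR V_g)]/2 = [−146 + √(146² + 4×146×35)]/2 = 29.2 m/s
Subgeostrophic (V < V_g = 35 m/s), as expected around a low.

29.2 m s⁻¹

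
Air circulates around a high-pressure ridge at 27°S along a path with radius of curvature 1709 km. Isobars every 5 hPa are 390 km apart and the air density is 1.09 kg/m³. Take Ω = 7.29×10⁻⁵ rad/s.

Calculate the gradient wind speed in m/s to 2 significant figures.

22 m/s

Coriolis parameter at 27°S:
f = 2Ω sin φ = 2 × 7.29×10⁻⁵ × sin 27° = 6.62×10⁻⁵ s⁻¹
Pressure gradient: |∂P/∂n| = 500 Pa / 390000 m = 1.28×10⁻³ Pa/m
Geostrophic speed: V_g = |∂P/∂n|/(fρ) = 1.28×10⁻³/(6.62×10⁻⁵ × 1.09) = 17.8 m/s
Around a high, pressure-gradient force acts outward with centrifugal, so Coriolis balances both:
fV = (1/ρ)|∂P/∂n| + V²/R  →  V² − fR·V + fR·V_g = 0
With fR = 6.62×10⁻⁵ × 1709×10³ m = 113 m/s:
V = [fR − √((fR)² − 4 fR V_g)]/2 = [113 − √(113² − 4×113×17.8)]/2 = 22.1 m/s
Supergeostrophic (V > V_g = 17.8 m/s), as expected around a high.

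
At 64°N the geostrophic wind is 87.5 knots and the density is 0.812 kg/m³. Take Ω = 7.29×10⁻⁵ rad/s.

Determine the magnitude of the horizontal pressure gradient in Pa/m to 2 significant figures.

Coriolis parameter at 64°N:
f = 2Ω sin φ = 2 × 7.29×10⁻⁵ × sin 64° = 1.31×10⁻⁴ s⁻¹
Wind speed in SI: 87.5 knots = 45.0 m/s
Geostrophic balance rearranged: |∂P/∂n| = f ρ V_g
|∂P/∂n| = 1.31×10⁻⁴ × 0.812 × 45.0 = 4.79×10⁻³ Pa/m

4.8×10⁻³ Pa/m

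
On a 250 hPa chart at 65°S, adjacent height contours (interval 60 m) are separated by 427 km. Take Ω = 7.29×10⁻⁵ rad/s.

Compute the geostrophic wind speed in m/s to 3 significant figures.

Coriolis parameter at 65°S:
f = 2Ω sin φ = 2 × 7.29×10⁻⁵ × sin 65° = 1.32×10⁻⁴ s⁻¹
Height gradient: |∂Z/∂n| = 60 m / 427000 m = 1.41×10⁻⁴
On a pressure surface, geostrophic balance gives V_g = (g/f)|∂Z/∂n|:
V_g = 9.81 × 1.41×10⁻⁴ / 1.32×10⁻⁴ = 10.4 m/s

10.4 m/s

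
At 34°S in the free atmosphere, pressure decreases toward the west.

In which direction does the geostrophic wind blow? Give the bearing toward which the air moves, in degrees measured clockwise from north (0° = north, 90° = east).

180°

The pressure-gradient force points toward the west (bearing 270°).
Geostrophic balance: in the Southern Hemisphere the Coriolis force deflects motion to the left, so the geostrophic wind blows 90° to the left of the pressure-gradient force (low pressure on the right).
Rotating 270° by 90° counterclockwise gives 180° — the wind blows toward the south.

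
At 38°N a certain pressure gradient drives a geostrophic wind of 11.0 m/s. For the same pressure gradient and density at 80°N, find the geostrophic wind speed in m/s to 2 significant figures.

6.9 m/s

With the same pressure gradient and density, V_g ∝ 1/f ∝ 1/sin φ.
V₂ = V₁ · sin φ₁ / sin φ₂ = 11.0 × sin 38° / sin 80°
V₂ = 11.0 × 0.6157/0.9848 = 6.9 m/s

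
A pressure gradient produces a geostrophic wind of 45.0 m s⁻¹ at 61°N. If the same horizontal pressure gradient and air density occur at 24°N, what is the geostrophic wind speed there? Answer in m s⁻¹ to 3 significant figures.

With the same pressure gradient and density, V_g ∝ 1/f ∝ 1/sin φ.
V₂ = V₁ · sin φ₁ / sin φ₂ = 45.0 × sin 61° / sin 24°
V₂ = 45.0 × 0.8746/0.4067 = 96.8 m s⁻¹

96.8 m s⁻¹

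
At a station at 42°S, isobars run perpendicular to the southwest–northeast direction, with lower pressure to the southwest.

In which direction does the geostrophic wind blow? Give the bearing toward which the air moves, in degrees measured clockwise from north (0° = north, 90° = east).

The pressure-gradient force points toward the southwest (bearing 225°).
Geostrophic balance: in the Southern Hemisphere the Coriolis force deflects motion to the left, so the geostrophic wind blows 90° to the left of the pressure-gradient force (low pressure on the right).
Rotating 225° by 90° counterclockwise gives 135° — the wind blows toward the southeast.

135°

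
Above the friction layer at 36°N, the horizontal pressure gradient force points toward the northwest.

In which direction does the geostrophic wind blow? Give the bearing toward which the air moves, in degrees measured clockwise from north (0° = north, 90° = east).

The pressure-gradient force points toward the northwest (bearing 315°).
Geostrophic balance: in the Northern Hemisphere the Coriolis force deflects motion to the right, so the geostrophic wind blows 90° to the right of the pressure-gradient force (low pressure on the left).
Rotating 315° by 90° clockwise gives 045° — the wind blows toward the northeast.

045°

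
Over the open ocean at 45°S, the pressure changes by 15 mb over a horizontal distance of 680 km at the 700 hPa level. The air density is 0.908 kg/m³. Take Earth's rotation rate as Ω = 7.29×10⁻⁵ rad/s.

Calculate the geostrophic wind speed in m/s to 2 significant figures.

24 m/s

Coriolis parameter at 45°S:
f = 2Ω sin φ = 2 × 7.29×10⁻⁵ × sin 45° = 1.03×10⁻⁴ s⁻¹
Pressure gradient: |∂P/∂n| = 1500 Pa / 680000 m = 2.21×10⁻³ Pa/m
Geostrophic balance (pressure-gradient force = Coriolis force):
V_g = (1/(fρ)) |∂P/∂n| = 2.21×10⁻³ / (1.03×10⁻⁴ × 0.908) = 23.6 m/s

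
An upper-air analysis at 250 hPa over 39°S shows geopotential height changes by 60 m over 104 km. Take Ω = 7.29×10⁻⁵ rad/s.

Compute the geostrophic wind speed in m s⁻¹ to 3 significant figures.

Coriolis parameter at 39°S:
f = 2Ω sin φ = 2 × 7.29×10⁻⁵ × sin 39° = 9.18×10⁻⁵ s⁻¹
Height gradient: |∂Z/∂n| = 60 m / 104000 m = 5.77×10⁻⁴
On a pressure surface, geostrophic balance gives V_g = (g/f)|∂Z/∂n|:
V_g = 9.81 × 5.77×10⁻⁴ / 9.18×10⁻⁵ = 61.7 m/s

61.7 m s⁻¹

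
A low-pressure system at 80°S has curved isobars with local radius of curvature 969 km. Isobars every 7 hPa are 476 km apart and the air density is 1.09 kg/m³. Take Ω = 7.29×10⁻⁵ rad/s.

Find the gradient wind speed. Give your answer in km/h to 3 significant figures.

Coriolis parameter at 80°S:
f = 2Ω sin φ = 2 × 7.29×10⁻⁵ × sin 80° = 1.44×10⁻⁴ s⁻¹
Pressure gradient: |∂P/∂n| = 700 Pa / 476000 m = 1.47×10⁻³ Pa/m
Geostrophic speed: V_g = |∂P/∂n|/(fρ) = 1.47×10⁻³/(1.44×10⁻⁴ × 1.09) = 9.40 m/s
Around a low, centrifugal force acts outward with Coriolis, so pressure-gradient force balances both:
(1/ρ)|∂P/∂n| = fV + V²/R  →  V² + fR·V − fR·V_g = 0
With fR = 1.44×10⁻⁴ × 969×10³ m = 139 m/s:
V = [−fR + √((fR)² + 4 fR V_g)]/2 = [−139 + √(139² + 4×139×9.4)]/2 = 8.84 m/s
Subgeostrophic (V < V_g = 9.4 m/s), as expected around a low.
Converting: 8.84 m/s × 3.6 = 31.8 km/h

31.8 km/h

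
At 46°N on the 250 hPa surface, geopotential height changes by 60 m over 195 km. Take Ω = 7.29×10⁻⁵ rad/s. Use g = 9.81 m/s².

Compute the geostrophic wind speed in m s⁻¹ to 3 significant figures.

28.8 m s⁻¹

Coriolis parameter at 46°N:
f = 2Ω sin φ = 2 × 7.29×10⁻⁵ × sin 46° = 1.05×10⁻⁴ s⁻¹
Height gradient: |∂Z/∂n| = 60 m / 195000 m = 3.08×10⁻⁴
On a pressure surface, geostrophic balance gives V_g = (g/f)|∂Z/∂n|:
V_g = 9.81 × 3.08×10⁻⁴ / 1.05×10⁻⁴ = 28.8 m/s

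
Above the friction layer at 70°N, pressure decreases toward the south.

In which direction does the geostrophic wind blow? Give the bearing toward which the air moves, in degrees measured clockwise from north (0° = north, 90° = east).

The pressure-gradient force points toward the south (bearing 180°).
Geostrophic balance: in the Northern Hemisphere the Coriolis force deflects motion to the right, so the geostrophic wind blows 90° to the right of the pressure-gradient force (low pressure on the left).
Rotating 180° by 90° clockwise gives 270° — the wind blows toward the west.

270°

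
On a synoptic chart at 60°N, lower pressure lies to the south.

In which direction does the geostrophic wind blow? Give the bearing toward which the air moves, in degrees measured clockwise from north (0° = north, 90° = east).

270°

The pressure-gradient force points toward the south (bearing 180°).
Geostrophic balance: in the Northern Hemisphere the Coriolis force deflects motion to the right, so the geostrophic wind blows 90° to the right of the pressure-gradient force (low pressure on the left).
Rotating 180° by 90° clockwise gives 270° — the wind blows toward the west.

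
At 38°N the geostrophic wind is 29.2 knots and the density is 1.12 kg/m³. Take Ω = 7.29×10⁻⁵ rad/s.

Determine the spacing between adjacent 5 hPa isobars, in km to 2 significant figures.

Coriolis parameter at 38°N:
f = 2Ω sin φ = 2 × 7.29×10⁻⁵ × sin 38° = 8.98×10⁻⁵ s⁻¹
Wind speed in SI: 29.2 knots = 15.0 m/s
Geostrophic balance rearranged: |∂P/∂n| = f ρ V_g
|∂P/∂n| = 8.98×10⁻⁵ × 1.12 × 15.0 = 1.51×10⁻³ Pa/m
Isobar spacing: Δn = ΔP/|∂P/∂n| = 500 Pa / 1.51×10⁻³ Pa/m = 331079 m ≈ 330 km

330 km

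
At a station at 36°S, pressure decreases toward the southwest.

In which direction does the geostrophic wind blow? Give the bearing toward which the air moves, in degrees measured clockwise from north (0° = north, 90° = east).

135°

The pressure-gradient force points toward the southwest (bearing 225°).
Geostrophic balance: in the Southern Hemisphere the Coriolis force deflects motion to the left, so the geostrophic wind blows 90° to the left of the pressure-gradient force (low pressure on the right).
Rotating 225° by 90° counterclockwise gives 135° — the wind blows toward the southeast.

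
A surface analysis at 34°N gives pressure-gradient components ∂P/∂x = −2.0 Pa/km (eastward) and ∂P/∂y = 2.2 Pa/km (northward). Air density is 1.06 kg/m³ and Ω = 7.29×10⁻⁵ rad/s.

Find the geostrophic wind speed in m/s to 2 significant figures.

34 m/s

Coriolis parameter at 34°N:
f = 2Ω sin φ = 2 × 7.29×10⁻⁵ × sin 34° = 8.15×10⁻⁵ s⁻¹
Component geostrophic relations (x east, y north):
u_g = −(1/(fρ)) ∂P/∂y,  v_g = (1/(fρ)) ∂P/∂x
u_g = −(2.2×10⁻³)/(8.15×10⁻⁵ × 1.06) = −25.5 m/s;  v_g = (−2.0×10⁻³)/(8.15×10⁻⁵ × 1.06) = −23.1 m/s
|V_g| = √(u_g² + v_g²) = 34.4 m/s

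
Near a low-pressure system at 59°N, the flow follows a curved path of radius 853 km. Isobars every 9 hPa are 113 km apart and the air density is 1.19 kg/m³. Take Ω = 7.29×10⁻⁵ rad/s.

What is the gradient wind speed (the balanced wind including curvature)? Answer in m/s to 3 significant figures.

39.2 m/s

Coriolis parameter at 59°N:
f = 2Ω sin φ = 2 × 7.29×10⁻⁵ × sin 59° = 1.25×10⁻⁴ s⁻¹
Pressure gradient: |∂P/∂n| = 900 Pa / 113000 m = 7.96×10⁻³ Pa/m
Geostrophic speed: V_g = |∂P/∂n|/(fρ) = 7.96×10⁻³/(1.25×10⁻⁴ × 1.19) = 53.6 m/s
Around a low, centrifugal force acts outward with Coriolis, so pressure-gradient force balances both:
(1/ρ)|∂P/∂n| = fV + V²/R  →  V² + fR·V − fR·V_g = 0
With fR = 1.25×10⁻⁴ × 853×10³ m = 107 m/s:
V = [−fR + √((fR)² + 4 fR V_g)]/2 = [−107 + √(107² + 4×107×53.6)]/2 = 39.2 m/s
Subgeostrophic (V < V_g = 53.6 m/s), as expected around a low.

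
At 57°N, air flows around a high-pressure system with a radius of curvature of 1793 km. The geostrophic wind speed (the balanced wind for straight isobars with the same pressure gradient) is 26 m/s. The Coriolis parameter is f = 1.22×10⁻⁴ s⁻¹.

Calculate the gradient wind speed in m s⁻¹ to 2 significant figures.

30 m s⁻¹

Around a high, pressure-gradient force acts outward with centrifugal, so Coriolis balances both:
fV = (1/ρ)|∂P/∂n| + V²/R  →  V² − fR·V + fR·V_g = 0
With fR = 1.22×10⁻⁴ × 1793×10³ m = 219 m/s:
V = [fR − √((fR)² − 4 fR V_g)]/2 = [219 − √(219² − 4×219×26)]/2 = 30.2 m/s
Supergeostrophic (V > V_g = 26 m/s), as expected around a high.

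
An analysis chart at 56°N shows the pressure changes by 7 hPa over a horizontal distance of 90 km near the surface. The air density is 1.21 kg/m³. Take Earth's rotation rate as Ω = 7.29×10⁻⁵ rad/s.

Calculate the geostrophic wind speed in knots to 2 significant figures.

Coriolis parameter at 56°N:
f = 2Ω sin φ = 2 × 7.29×10⁻⁵ × sin 56° = 1.21×10⁻⁴ s⁻¹
Pressure gradient: |∂P/∂n| = 700 Pa / 90000 m = 7.78×10⁻³ Pa/m
Geostrophic balance (pressure-gradient force = Coriolis force):
V_g = (1/(fρ)) |∂P/∂n| = 7.78×10⁻³ / (1.21×10⁻⁴ × 1.21) = 53.2 m/s
Converting: 53.2 m/s × 1.944 = 100 knots

100 knots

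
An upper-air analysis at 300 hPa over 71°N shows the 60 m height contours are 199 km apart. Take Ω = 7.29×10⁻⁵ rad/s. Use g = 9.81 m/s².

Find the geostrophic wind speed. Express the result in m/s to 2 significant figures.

21 m/s

Coriolis parameter at 71°N:
f = 2Ω sin φ = 2 × 7.29×10⁻⁵ × sin 71° = 1.38×10⁻⁴ s⁻¹
Height gradient: |∂Z/∂n| = 60 m / 199000 m = 3.02×10⁻⁴
On a pressure surface, geostrophic balance gives V_g = (g/f)|∂Z/∂n|:
V_g = 9.81 × 3.02×10⁻⁴ / 1.38×10⁻⁴ = 21.5 m/s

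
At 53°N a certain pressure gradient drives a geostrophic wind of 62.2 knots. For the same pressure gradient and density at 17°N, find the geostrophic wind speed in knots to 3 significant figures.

With the same pressure gradient and density, V_g ∝ 1/f ∝ 1/sin φ.
V₂ = V₁ · sin φ₁ / sin φ₂ = 62.2 × sin 53° / sin 17°
V₂ = 62.2 × 0.7986/0.2924 = 170 knots

170 knots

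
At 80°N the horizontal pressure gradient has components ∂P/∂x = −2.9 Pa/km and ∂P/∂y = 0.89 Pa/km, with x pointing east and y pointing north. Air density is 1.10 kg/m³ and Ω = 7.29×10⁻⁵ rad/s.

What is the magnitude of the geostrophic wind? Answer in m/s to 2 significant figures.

19 m/s

Coriolis parameter at 80°N:
f = 2Ω sin φ = 2 × 7.29×10⁻⁵ × sin 80° = 1.44×10⁻⁴ s⁻¹
Component geostrophic relations (x east, y north):
u_g = −(1/(fρ)) ∂P/∂y,  v_g = (1/(fρ)) ∂P/∂x
u_g = −(0.89×10⁻³)/(1.44×10⁻⁴ × 1.10) = −5.63 m/s;  v_g = (−2.9×10⁻³)/(1.44×10⁻⁴ × 1.10) = −18.4 m/s
|V_g| = √(u_g² + v_g²) = 19.2 m/s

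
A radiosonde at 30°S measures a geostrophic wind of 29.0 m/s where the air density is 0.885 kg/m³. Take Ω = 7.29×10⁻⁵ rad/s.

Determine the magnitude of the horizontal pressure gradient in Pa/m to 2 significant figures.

Coriolis parameter at 30°S:
f = 2Ω sin φ = 2 × 7.29×10⁻⁵ × sin 30° = 7.29×10⁻⁵ s⁻¹
Geostrophic balance rearranged: |∂P/∂n| = f ρ V_g
|∂P/∂n| = 7.29×10⁻⁵ × 0.885 × 29.0 = 1.87×10⁻³ Pa/m

1.9×10⁻³ Pa/m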